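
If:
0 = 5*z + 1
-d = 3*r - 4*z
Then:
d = -3*r - 4/5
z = -1/5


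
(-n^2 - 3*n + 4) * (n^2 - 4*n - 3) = -n^4 + n^3 + 19*n^2 - 7*n - 12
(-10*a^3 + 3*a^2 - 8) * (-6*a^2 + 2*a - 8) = 60*a^5 - 38*a^4 + 86*a^3 + 24*a^2 - 16*a + 64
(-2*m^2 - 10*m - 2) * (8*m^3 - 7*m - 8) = -16*m^5 - 80*m^4 - 2*m^3 + 86*m^2 + 94*m + 16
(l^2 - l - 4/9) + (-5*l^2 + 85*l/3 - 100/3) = -4*l^2 + 82*l/3 - 304/9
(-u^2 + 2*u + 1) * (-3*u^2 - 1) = 3*u^4 - 6*u^3 - 2*u^2 - 2*u - 1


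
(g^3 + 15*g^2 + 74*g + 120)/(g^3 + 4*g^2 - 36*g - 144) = (g + 5)/(g - 6)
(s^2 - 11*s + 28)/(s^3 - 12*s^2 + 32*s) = (s - 7)/(s*(s - 8))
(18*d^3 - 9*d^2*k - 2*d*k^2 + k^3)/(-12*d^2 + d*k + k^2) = (-6*d^2 + d*k + k^2)/(4*d + k)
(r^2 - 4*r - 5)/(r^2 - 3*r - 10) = (r + 1)/(r + 2)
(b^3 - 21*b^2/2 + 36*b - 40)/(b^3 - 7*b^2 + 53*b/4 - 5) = 2*(b - 4)/(2*b - 1)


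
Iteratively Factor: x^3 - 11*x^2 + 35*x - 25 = (x - 5)*(x^2 - 6*x + 5) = (x - 5)*(x - 1)*(x - 5)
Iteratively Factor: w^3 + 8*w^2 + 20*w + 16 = (w + 2)*(w^2 + 6*w + 8) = (w + 2)^2*(w + 4)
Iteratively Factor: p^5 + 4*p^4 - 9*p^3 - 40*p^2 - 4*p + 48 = (p - 1)*(p^4 + 5*p^3 - 4*p^2 - 44*p - 48) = (p - 1)*(p + 2)*(p^3 + 3*p^2 - 10*p - 24) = (p - 1)*(p + 2)*(p + 4)*(p^2 - p - 6) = (p - 3)*(p - 1)*(p + 2)*(p + 4)*(p + 2)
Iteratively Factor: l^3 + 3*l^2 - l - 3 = (l - 1)*(l^2 + 4*l + 3) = (l - 1)*(l + 3)*(l + 1)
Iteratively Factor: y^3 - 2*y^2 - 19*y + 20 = (y + 4)*(y^2 - 6*y + 5) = (y - 5)*(y + 4)*(y - 1)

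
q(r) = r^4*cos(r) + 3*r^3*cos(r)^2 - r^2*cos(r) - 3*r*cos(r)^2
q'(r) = -r^4*sin(r) - 6*r^3*sin(r)*cos(r) + 4*r^3*cos(r) + r^2*sin(r) + 9*r^2*cos(r)^2 + 6*r*sin(r)*cos(r) - 2*r*cos(r) - 3*cos(r)^2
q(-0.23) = 0.57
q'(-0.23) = -1.71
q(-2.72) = -86.66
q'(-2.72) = 179.78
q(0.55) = -1.02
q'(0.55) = 0.56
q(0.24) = -0.69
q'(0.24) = -2.43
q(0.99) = -0.03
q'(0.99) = 2.87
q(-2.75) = -92.13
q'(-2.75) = 184.53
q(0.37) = -0.94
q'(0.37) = -1.35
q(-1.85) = -3.31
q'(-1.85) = 23.17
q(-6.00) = 629.00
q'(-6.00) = -536.15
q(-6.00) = 629.00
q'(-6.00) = -536.15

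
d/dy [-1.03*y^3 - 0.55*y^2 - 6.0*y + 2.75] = -3.09*y^2 - 1.1*y - 6.0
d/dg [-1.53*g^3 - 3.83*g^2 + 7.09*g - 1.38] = -4.59*g^2 - 7.66*g + 7.09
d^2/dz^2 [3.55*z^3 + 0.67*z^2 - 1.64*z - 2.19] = 21.3*z + 1.34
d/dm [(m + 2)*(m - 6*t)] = 2*m - 6*t + 2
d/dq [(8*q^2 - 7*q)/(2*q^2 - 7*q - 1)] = (-42*q^2 - 16*q + 7)/(4*q^4 - 28*q^3 + 45*q^2 + 14*q + 1)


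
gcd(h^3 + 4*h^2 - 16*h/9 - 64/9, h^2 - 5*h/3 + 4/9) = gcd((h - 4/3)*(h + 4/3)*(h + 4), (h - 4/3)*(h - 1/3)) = h - 4/3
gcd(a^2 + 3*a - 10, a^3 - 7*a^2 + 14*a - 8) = a - 2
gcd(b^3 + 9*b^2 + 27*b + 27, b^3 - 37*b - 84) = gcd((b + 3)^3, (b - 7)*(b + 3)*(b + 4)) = b + 3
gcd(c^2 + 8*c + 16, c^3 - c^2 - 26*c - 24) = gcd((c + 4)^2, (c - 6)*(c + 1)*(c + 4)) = c + 4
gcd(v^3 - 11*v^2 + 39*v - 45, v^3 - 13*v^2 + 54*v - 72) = v - 3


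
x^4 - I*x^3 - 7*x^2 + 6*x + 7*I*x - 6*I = (x - 2)*(x - 1)*(x + 3)*(x - I)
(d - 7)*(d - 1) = d^2 - 8*d + 7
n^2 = n^2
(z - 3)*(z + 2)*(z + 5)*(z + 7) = z^4 + 11*z^3 + 17*z^2 - 107*z - 210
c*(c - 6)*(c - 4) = c^3 - 10*c^2 + 24*c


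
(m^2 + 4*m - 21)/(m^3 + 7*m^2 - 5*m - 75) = (m + 7)/(m^2 + 10*m + 25)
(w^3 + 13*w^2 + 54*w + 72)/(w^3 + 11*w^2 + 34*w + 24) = (w + 3)/(w + 1)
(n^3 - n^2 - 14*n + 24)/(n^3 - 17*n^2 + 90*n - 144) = (n^2 + 2*n - 8)/(n^2 - 14*n + 48)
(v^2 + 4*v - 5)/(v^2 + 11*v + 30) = (v - 1)/(v + 6)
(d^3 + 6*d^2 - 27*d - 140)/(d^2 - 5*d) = d + 11 + 28/d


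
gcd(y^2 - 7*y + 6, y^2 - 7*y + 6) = y^2 - 7*y + 6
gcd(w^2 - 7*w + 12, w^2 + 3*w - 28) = w - 4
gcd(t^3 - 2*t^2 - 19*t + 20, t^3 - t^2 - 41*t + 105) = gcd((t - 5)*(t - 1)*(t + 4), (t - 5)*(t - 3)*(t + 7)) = t - 5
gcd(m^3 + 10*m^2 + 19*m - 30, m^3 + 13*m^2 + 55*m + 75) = m + 5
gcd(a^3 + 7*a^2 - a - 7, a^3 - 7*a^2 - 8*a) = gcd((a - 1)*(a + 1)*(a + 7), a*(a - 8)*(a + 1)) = a + 1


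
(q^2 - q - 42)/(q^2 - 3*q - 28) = (q + 6)/(q + 4)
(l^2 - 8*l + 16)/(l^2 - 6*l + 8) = (l - 4)/(l - 2)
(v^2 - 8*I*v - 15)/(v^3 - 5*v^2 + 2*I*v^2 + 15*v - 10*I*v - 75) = (v - 5*I)/(v^2 + 5*v*(-1 + I) - 25*I)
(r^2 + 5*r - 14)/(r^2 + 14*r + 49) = (r - 2)/(r + 7)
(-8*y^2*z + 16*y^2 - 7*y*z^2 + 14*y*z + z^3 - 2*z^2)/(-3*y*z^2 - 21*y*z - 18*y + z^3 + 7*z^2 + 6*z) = (8*y^2*z - 16*y^2 + 7*y*z^2 - 14*y*z - z^3 + 2*z^2)/(3*y*z^2 + 21*y*z + 18*y - z^3 - 7*z^2 - 6*z)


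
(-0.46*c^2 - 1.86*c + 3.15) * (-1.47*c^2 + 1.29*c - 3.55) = 0.6762*c^4 + 2.1408*c^3 - 5.3969*c^2 + 10.6665*c - 11.1825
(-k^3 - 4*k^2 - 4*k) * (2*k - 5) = -2*k^4 - 3*k^3 + 12*k^2 + 20*k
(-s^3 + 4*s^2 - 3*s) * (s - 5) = -s^4 + 9*s^3 - 23*s^2 + 15*s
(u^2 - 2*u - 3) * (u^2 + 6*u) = u^4 + 4*u^3 - 15*u^2 - 18*u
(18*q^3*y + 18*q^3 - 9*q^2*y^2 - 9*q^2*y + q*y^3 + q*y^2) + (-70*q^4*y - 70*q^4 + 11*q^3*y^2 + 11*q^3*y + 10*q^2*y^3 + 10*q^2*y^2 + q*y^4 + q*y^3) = -70*q^4*y - 70*q^4 + 11*q^3*y^2 + 29*q^3*y + 18*q^3 + 10*q^2*y^3 + q^2*y^2 - 9*q^2*y + q*y^4 + 2*q*y^3 + q*y^2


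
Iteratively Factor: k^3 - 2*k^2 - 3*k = (k)*(k^2 - 2*k - 3) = k*(k - 3)*(k + 1)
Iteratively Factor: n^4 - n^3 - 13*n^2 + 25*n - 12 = (n - 1)*(n^3 - 13*n + 12) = (n - 3)*(n - 1)*(n^2 + 3*n - 4) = (n - 3)*(n - 1)*(n + 4)*(n - 1)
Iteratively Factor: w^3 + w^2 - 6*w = (w - 2)*(w^2 + 3*w) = (w - 2)*(w + 3)*(w)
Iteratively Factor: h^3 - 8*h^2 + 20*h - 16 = (h - 2)*(h^2 - 6*h + 8) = (h - 4)*(h - 2)*(h - 2)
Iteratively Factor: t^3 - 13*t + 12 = (t - 1)*(t^2 + t - 12) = (t - 1)*(t + 4)*(t - 3)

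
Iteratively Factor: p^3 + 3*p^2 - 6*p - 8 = (p + 4)*(p^2 - p - 2) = (p - 2)*(p + 4)*(p + 1)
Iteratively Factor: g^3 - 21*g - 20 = (g + 4)*(g^2 - 4*g - 5) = (g + 1)*(g + 4)*(g - 5)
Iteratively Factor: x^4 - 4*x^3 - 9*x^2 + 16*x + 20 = (x - 5)*(x^3 + x^2 - 4*x - 4) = (x - 5)*(x + 1)*(x^2 - 4) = (x - 5)*(x + 1)*(x + 2)*(x - 2)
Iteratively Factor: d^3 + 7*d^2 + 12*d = (d)*(d^2 + 7*d + 12) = d*(d + 3)*(d + 4)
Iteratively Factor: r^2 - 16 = (r + 4)*(r - 4)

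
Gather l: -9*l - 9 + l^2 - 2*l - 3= l^2 - 11*l - 12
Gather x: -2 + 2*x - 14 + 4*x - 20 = 6*x - 36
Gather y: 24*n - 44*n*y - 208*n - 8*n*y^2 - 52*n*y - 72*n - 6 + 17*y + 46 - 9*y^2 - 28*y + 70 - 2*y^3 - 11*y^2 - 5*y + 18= -256*n - 2*y^3 + y^2*(-8*n - 20) + y*(-96*n - 16) + 128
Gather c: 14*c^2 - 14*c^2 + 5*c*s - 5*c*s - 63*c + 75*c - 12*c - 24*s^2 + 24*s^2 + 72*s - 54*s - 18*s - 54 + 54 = 0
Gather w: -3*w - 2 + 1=-3*w - 1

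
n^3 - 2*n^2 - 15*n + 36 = (n - 3)^2*(n + 4)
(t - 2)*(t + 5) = t^2 + 3*t - 10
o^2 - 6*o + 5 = (o - 5)*(o - 1)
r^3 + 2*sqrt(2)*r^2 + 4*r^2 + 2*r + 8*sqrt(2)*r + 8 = (r + 4)*(r + sqrt(2))^2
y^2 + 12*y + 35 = (y + 5)*(y + 7)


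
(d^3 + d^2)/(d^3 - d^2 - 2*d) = d/(d - 2)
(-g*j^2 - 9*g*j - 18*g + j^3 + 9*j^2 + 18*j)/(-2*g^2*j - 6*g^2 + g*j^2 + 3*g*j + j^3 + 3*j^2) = (j + 6)/(2*g + j)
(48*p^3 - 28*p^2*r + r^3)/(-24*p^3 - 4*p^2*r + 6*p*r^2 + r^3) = (-4*p + r)/(2*p + r)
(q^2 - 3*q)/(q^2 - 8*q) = (q - 3)/(q - 8)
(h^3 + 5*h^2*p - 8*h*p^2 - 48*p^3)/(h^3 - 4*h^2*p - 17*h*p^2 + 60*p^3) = (-h - 4*p)/(-h + 5*p)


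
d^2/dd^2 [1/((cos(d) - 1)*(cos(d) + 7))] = (-4*sin(d)^4 + 66*sin(d)^2 - 39*cos(d)/2 - 9*cos(3*d)/2 + 24)/((cos(d) - 1)^3*(cos(d) + 7)^3)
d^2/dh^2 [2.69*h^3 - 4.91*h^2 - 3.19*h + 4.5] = 16.14*h - 9.82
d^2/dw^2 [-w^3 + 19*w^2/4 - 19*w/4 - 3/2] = 19/2 - 6*w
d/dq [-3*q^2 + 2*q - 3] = 2 - 6*q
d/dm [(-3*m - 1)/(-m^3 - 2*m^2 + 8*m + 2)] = (-6*m^3 - 9*m^2 - 4*m + 2)/(m^6 + 4*m^5 - 12*m^4 - 36*m^3 + 56*m^2 + 32*m + 4)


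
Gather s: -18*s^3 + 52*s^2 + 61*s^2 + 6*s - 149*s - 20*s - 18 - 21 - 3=-18*s^3 + 113*s^2 - 163*s - 42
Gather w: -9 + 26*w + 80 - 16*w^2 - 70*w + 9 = -16*w^2 - 44*w + 80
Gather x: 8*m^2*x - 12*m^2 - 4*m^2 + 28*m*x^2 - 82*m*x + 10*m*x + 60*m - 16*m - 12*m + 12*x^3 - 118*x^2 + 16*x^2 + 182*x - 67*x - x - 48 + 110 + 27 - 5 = -16*m^2 + 32*m + 12*x^3 + x^2*(28*m - 102) + x*(8*m^2 - 72*m + 114) + 84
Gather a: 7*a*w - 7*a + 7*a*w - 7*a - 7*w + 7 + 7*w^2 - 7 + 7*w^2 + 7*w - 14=a*(14*w - 14) + 14*w^2 - 14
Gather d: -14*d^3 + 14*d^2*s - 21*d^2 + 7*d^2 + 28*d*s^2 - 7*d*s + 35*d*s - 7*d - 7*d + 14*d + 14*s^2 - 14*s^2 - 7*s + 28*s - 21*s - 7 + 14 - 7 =-14*d^3 + d^2*(14*s - 14) + d*(28*s^2 + 28*s)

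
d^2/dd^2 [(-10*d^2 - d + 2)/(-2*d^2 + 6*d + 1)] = 4*(62*d^3 + 18*d^2 + 39*d - 36)/(8*d^6 - 72*d^5 + 204*d^4 - 144*d^3 - 102*d^2 - 18*d - 1)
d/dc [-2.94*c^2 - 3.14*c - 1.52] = -5.88*c - 3.14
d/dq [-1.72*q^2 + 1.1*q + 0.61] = 1.1 - 3.44*q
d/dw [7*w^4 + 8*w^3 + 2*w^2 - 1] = 4*w*(7*w^2 + 6*w + 1)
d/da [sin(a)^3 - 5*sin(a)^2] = (3*sin(a) - 10)*sin(a)*cos(a)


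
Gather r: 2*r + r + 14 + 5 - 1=3*r + 18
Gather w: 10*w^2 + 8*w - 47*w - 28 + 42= 10*w^2 - 39*w + 14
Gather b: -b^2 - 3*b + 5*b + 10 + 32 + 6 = -b^2 + 2*b + 48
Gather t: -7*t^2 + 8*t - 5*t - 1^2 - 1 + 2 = -7*t^2 + 3*t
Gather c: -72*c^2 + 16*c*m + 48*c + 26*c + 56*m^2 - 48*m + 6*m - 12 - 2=-72*c^2 + c*(16*m + 74) + 56*m^2 - 42*m - 14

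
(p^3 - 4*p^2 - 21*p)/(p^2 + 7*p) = (p^2 - 4*p - 21)/(p + 7)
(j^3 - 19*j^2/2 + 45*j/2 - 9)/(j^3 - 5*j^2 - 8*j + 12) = (j^2 - 7*j/2 + 3/2)/(j^2 + j - 2)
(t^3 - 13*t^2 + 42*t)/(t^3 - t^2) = (t^2 - 13*t + 42)/(t*(t - 1))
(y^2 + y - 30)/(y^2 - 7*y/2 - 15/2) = 2*(y + 6)/(2*y + 3)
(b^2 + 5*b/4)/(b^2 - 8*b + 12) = b*(4*b + 5)/(4*(b^2 - 8*b + 12))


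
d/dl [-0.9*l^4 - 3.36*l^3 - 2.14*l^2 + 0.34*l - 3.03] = -3.6*l^3 - 10.08*l^2 - 4.28*l + 0.34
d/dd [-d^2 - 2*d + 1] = -2*d - 2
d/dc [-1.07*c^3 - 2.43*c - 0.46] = -3.21*c^2 - 2.43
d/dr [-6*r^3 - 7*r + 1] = -18*r^2 - 7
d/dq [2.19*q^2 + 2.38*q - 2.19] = 4.38*q + 2.38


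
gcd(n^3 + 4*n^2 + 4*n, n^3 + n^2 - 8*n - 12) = n^2 + 4*n + 4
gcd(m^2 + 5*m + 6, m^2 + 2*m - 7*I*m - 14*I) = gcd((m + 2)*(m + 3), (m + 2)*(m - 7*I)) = m + 2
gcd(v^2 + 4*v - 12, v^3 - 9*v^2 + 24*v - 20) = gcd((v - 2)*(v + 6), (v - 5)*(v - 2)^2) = v - 2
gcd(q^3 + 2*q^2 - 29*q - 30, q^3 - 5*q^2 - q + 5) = q^2 - 4*q - 5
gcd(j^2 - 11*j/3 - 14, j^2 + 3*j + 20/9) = 1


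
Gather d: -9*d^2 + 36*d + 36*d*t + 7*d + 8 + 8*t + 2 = -9*d^2 + d*(36*t + 43) + 8*t + 10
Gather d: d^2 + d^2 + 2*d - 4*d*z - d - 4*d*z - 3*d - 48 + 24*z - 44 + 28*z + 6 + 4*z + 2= 2*d^2 + d*(-8*z - 2) + 56*z - 84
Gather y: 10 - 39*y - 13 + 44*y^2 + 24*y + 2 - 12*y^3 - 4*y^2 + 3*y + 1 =-12*y^3 + 40*y^2 - 12*y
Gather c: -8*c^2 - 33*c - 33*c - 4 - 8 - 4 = -8*c^2 - 66*c - 16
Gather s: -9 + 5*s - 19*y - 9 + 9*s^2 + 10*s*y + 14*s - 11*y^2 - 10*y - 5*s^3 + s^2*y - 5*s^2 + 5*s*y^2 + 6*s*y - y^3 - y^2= -5*s^3 + s^2*(y + 4) + s*(5*y^2 + 16*y + 19) - y^3 - 12*y^2 - 29*y - 18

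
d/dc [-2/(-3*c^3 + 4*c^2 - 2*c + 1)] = 2*(-9*c^2 + 8*c - 2)/(3*c^3 - 4*c^2 + 2*c - 1)^2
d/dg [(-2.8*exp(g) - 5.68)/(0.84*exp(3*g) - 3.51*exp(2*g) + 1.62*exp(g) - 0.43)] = (4.704*exp(3*g) + 4.4856*exp(2*g) - 39.8736*exp(g) + 10.4056)*exp(g)/(0.7056*exp(6*g) - 5.8968*exp(5*g) + 15.0417*exp(4*g) - 12.0948*exp(3*g) + 5.643*exp(2*g) - 1.3932*exp(g) + 0.1849)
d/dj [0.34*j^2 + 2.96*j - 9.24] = 0.68*j + 2.96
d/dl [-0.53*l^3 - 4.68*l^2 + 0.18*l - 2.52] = -1.59*l^2 - 9.36*l + 0.18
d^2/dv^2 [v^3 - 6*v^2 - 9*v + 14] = 6*v - 12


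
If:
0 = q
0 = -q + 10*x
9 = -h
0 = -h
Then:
No Solution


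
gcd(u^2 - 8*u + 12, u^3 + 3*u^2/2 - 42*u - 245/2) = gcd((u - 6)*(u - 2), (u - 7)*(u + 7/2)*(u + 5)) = 1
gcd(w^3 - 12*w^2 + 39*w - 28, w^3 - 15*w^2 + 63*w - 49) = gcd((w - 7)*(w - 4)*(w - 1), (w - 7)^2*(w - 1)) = w^2 - 8*w + 7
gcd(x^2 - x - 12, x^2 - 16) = x - 4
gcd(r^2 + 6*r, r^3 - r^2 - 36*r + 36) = r + 6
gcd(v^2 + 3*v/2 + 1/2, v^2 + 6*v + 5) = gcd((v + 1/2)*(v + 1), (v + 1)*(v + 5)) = v + 1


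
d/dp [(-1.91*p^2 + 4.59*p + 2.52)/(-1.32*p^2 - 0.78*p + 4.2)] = (7.5486*p^2 - 9.3912*p + 21.2436)/(1.7424*p^4 + 2.0592*p^3 - 10.4796*p^2 - 6.552*p + 17.64)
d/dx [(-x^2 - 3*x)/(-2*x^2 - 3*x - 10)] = (-3*x^2 + 20*x + 30)/(4*x^4 + 12*x^3 + 49*x^2 + 60*x + 100)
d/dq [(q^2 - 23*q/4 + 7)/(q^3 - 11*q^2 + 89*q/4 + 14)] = 4*(-4*q^4 + 46*q^3 - 248*q^2 + 728*q - 945)/(16*q^6 - 352*q^5 + 2648*q^4 - 7384*q^3 + 2993*q^2 + 9968*q + 3136)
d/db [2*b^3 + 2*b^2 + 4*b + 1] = 6*b^2 + 4*b + 4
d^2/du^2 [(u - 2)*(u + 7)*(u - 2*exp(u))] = -2*u^2*exp(u) - 18*u*exp(u) + 6*u + 4*exp(u) + 10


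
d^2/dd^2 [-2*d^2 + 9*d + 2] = -4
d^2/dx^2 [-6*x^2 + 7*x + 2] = -12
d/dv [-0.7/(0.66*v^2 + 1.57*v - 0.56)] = (0.924*v + 1.099)/(0.66*v^2 + 1.57*v - 0.56)^2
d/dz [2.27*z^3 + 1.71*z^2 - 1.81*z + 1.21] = 6.81*z^2 + 3.42*z - 1.81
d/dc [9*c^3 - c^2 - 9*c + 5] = 27*c^2 - 2*c - 9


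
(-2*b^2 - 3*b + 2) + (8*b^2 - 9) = 6*b^2 - 3*b - 7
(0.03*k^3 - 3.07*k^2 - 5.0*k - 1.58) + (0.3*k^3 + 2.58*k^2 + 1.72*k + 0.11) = 0.33*k^3 - 0.49*k^2 - 3.28*k - 1.47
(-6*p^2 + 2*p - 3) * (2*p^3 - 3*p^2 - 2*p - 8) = -12*p^5 + 22*p^4 + 53*p^2 - 10*p + 24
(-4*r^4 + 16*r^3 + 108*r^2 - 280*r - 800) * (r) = -4*r^5 + 16*r^4 + 108*r^3 - 280*r^2 - 800*r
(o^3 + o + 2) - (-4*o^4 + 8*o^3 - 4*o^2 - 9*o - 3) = 4*o^4 - 7*o^3 + 4*o^2 + 10*o + 5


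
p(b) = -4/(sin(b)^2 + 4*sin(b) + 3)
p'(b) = -4*(-2*sin(b)*cos(b) - 4*cos(b))/(sin(b)^2 + 4*sin(b) + 3)^2 = 8*(sin(b) + 2)*cos(b)/(sin(b)^2 + 4*sin(b) + 3)^2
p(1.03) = -0.56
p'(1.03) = 0.23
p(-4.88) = -0.51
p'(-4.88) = 0.06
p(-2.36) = -5.89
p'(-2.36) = -15.98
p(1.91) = -0.52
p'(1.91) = -0.13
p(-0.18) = -1.73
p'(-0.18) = 2.67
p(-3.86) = -0.66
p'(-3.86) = -0.44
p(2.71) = -0.83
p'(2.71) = -0.75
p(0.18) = -1.07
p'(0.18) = 1.22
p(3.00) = -1.12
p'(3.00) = -1.32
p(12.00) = -3.50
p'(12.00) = 7.58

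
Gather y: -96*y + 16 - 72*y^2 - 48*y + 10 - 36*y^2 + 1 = -108*y^2 - 144*y + 27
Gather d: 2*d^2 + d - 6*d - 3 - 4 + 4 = 2*d^2 - 5*d - 3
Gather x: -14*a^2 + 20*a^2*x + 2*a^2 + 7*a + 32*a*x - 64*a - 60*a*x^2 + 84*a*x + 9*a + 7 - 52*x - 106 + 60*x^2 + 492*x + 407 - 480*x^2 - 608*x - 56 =-12*a^2 - 48*a + x^2*(-60*a - 420) + x*(20*a^2 + 116*a - 168) + 252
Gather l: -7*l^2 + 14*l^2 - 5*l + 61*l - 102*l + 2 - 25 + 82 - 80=7*l^2 - 46*l - 21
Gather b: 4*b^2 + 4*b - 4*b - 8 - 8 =4*b^2 - 16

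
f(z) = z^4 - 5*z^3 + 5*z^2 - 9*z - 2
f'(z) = 4*z^3 - 15*z^2 + 10*z - 9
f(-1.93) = 83.81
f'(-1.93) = -112.93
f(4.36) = 0.76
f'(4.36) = 80.98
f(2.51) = -32.46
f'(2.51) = -15.15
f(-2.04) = 96.94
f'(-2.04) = -125.78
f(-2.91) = 261.45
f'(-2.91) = -263.69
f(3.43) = -37.40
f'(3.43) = 10.24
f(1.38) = -14.41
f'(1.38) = -13.25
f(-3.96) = 668.46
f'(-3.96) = -532.22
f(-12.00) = 30202.00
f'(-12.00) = -9201.00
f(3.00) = -38.00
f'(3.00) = -6.00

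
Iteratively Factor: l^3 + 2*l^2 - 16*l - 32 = (l - 4)*(l^2 + 6*l + 8) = (l - 4)*(l + 4)*(l + 2)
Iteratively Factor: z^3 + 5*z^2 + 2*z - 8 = (z - 1)*(z^2 + 6*z + 8) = (z - 1)*(z + 4)*(z + 2)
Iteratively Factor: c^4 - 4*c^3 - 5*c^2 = (c - 5)*(c^3 + c^2) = (c - 5)*(c + 1)*(c^2) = c*(c - 5)*(c + 1)*(c)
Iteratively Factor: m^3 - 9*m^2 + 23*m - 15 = (m - 3)*(m^2 - 6*m + 5) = (m - 5)*(m - 3)*(m - 1)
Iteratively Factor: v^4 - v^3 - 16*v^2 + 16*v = (v + 4)*(v^3 - 5*v^2 + 4*v) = (v - 4)*(v + 4)*(v^2 - v) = v*(v - 4)*(v + 4)*(v - 1)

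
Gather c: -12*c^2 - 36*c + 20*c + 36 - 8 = -12*c^2 - 16*c + 28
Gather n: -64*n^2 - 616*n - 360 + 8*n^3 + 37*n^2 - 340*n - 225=8*n^3 - 27*n^2 - 956*n - 585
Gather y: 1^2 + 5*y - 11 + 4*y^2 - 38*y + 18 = 4*y^2 - 33*y + 8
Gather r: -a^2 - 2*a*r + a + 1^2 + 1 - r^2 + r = -a^2 + a - r^2 + r*(1 - 2*a) + 2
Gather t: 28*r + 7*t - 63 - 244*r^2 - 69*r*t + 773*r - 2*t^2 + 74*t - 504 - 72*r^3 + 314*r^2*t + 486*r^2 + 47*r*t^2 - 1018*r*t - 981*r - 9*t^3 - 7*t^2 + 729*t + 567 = -72*r^3 + 242*r^2 - 180*r - 9*t^3 + t^2*(47*r - 9) + t*(314*r^2 - 1087*r + 810)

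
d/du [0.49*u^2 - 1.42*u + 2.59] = 0.98*u - 1.42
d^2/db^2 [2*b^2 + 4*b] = 4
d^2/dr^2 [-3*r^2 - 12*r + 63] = -6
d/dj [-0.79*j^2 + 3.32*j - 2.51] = 3.32 - 1.58*j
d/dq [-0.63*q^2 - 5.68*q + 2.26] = -1.26*q - 5.68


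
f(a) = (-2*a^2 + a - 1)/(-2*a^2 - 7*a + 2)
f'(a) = (1 - 4*a)/(-2*a^2 - 7*a + 2) + (4*a + 7)*(-2*a^2 + a - 1)/(-2*a^2 - 7*a + 2)^2 = (16*a^2 - 12*a - 5)/(4*a^4 + 28*a^3 + 41*a^2 - 28*a + 4)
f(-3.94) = 24.53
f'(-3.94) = 135.02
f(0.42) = 0.72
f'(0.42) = -4.32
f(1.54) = 0.31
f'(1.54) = 0.08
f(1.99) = 0.35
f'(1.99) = 0.09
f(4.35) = 0.52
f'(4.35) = 0.06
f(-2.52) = -2.34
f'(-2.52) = 2.63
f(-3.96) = 22.11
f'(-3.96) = 108.67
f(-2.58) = -2.50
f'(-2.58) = 2.91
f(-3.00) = -4.40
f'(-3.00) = 7.00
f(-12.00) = 1.49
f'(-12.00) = 0.06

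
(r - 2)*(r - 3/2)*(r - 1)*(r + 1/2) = r^4 - 4*r^3 + 17*r^2/4 + r/4 - 3/2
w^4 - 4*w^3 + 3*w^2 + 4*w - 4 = (w - 2)^2*(w - 1)*(w + 1)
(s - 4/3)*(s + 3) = s^2 + 5*s/3 - 4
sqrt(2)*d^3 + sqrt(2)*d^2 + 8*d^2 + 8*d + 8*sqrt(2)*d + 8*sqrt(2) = (d + 2*sqrt(2))^2*(sqrt(2)*d + sqrt(2))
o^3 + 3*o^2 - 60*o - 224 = (o - 8)*(o + 4)*(o + 7)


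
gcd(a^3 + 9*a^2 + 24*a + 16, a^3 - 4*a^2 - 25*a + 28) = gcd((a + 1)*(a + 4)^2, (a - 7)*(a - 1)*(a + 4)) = a + 4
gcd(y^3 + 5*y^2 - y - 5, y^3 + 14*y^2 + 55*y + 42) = y + 1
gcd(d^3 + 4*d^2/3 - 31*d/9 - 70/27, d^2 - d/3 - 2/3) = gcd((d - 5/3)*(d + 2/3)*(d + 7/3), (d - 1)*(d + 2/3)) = d + 2/3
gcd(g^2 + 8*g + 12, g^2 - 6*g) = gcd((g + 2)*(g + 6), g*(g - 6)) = 1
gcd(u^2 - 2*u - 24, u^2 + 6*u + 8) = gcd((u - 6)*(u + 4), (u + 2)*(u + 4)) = u + 4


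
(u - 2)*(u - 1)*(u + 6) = u^3 + 3*u^2 - 16*u + 12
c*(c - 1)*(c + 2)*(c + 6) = c^4 + 7*c^3 + 4*c^2 - 12*c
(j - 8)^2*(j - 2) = j^3 - 18*j^2 + 96*j - 128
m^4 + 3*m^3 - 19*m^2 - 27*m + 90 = (m - 3)*(m - 2)*(m + 3)*(m + 5)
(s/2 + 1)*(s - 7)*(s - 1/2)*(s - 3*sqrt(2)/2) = s^4/2 - 11*s^3/4 - 3*sqrt(2)*s^3/4 - 23*s^2/4 + 33*sqrt(2)*s^2/8 + 7*s/2 + 69*sqrt(2)*s/8 - 21*sqrt(2)/4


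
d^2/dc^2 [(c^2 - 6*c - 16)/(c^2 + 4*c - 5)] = 2*(-10*c^3 - 33*c^2 - 282*c - 431)/(c^6 + 12*c^5 + 33*c^4 - 56*c^3 - 165*c^2 + 300*c - 125)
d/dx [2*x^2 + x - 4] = 4*x + 1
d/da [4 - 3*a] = -3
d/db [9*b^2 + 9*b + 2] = 18*b + 9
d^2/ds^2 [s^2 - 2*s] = 2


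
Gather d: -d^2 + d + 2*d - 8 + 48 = -d^2 + 3*d + 40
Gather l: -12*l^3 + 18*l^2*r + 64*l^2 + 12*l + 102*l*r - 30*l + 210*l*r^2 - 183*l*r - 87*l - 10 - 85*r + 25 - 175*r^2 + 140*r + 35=-12*l^3 + l^2*(18*r + 64) + l*(210*r^2 - 81*r - 105) - 175*r^2 + 55*r + 50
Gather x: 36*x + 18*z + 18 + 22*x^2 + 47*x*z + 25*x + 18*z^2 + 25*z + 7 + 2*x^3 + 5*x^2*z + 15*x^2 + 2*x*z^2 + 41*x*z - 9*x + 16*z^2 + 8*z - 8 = 2*x^3 + x^2*(5*z + 37) + x*(2*z^2 + 88*z + 52) + 34*z^2 + 51*z + 17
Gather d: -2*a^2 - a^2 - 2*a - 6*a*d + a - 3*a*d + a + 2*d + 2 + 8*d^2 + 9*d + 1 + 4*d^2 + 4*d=-3*a^2 + 12*d^2 + d*(15 - 9*a) + 3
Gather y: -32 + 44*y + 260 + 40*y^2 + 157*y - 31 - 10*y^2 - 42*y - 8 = 30*y^2 + 159*y + 189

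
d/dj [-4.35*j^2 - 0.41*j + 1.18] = -8.7*j - 0.41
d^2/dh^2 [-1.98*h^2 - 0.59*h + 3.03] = -3.96000000000000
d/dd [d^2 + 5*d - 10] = 2*d + 5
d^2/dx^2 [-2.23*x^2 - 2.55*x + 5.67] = -4.46000000000000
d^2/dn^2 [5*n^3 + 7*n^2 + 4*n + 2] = 30*n + 14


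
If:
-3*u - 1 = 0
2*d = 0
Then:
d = 0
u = -1/3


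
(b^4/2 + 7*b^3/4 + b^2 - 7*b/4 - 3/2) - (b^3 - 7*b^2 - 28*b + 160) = b^4/2 + 3*b^3/4 + 8*b^2 + 105*b/4 - 323/2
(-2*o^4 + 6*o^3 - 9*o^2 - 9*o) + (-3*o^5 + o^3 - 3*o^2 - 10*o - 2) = -3*o^5 - 2*o^4 + 7*o^3 - 12*o^2 - 19*o - 2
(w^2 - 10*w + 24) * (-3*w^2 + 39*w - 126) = -3*w^4 + 69*w^3 - 588*w^2 + 2196*w - 3024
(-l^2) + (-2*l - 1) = -l^2 - 2*l - 1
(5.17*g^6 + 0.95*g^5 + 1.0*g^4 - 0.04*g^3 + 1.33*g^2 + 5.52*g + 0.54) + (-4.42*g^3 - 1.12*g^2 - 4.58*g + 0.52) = 5.17*g^6 + 0.95*g^5 + 1.0*g^4 - 4.46*g^3 + 0.21*g^2 + 0.94*g + 1.06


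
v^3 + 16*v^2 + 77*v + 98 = (v + 2)*(v + 7)^2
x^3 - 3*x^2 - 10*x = x*(x - 5)*(x + 2)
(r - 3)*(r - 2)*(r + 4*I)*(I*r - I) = I*r^4 - 4*r^3 - 6*I*r^3 + 24*r^2 + 11*I*r^2 - 44*r - 6*I*r + 24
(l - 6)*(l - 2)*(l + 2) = l^3 - 6*l^2 - 4*l + 24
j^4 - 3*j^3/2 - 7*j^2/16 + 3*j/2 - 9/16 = (j - 1)*(j - 3/4)^2*(j + 1)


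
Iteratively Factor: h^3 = (h)*(h^2) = h^2*(h)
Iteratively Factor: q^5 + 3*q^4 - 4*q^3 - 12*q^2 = (q + 2)*(q^4 + q^3 - 6*q^2) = q*(q + 2)*(q^3 + q^2 - 6*q) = q^2*(q + 2)*(q^2 + q - 6) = q^2*(q - 2)*(q + 2)*(q + 3)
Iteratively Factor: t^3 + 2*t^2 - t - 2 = (t + 1)*(t^2 + t - 2) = (t - 1)*(t + 1)*(t + 2)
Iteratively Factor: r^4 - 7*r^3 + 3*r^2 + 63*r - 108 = (r - 3)*(r^3 - 4*r^2 - 9*r + 36) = (r - 3)*(r + 3)*(r^2 - 7*r + 12) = (r - 3)^2*(r + 3)*(r - 4)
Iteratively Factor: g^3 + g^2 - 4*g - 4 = (g + 1)*(g^2 - 4) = (g + 1)*(g + 2)*(g - 2)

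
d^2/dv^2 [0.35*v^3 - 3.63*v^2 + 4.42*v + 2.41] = 2.1*v - 7.26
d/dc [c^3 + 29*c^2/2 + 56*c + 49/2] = 3*c^2 + 29*c + 56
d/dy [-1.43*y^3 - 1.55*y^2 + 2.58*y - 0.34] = -4.29*y^2 - 3.1*y + 2.58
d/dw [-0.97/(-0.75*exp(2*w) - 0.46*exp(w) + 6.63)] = (-1.455*exp(w) - 0.4462)*exp(w)/(0.75*exp(2*w) + 0.46*exp(w) - 6.63)^2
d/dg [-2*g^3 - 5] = -6*g^2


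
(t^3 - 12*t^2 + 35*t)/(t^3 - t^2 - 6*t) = (-t^2 + 12*t - 35)/(-t^2 + t + 6)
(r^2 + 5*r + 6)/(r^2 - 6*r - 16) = (r + 3)/(r - 8)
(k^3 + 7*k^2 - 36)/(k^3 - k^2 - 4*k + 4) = (k^2 + 9*k + 18)/(k^2 + k - 2)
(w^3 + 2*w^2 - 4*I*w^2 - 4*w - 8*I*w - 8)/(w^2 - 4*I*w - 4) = w + 2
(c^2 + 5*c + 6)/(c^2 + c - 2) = (c + 3)/(c - 1)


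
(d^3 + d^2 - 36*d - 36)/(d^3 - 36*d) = (d + 1)/d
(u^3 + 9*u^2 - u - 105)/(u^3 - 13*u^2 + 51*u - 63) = (u^2 + 12*u + 35)/(u^2 - 10*u + 21)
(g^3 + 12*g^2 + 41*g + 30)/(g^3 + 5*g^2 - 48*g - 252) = (g^2 + 6*g + 5)/(g^2 - g - 42)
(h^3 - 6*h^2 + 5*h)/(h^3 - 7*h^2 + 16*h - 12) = h*(h^2 - 6*h + 5)/(h^3 - 7*h^2 + 16*h - 12)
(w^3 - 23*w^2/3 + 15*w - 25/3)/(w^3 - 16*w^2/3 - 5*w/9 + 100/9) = 3*(w - 1)/(3*w + 4)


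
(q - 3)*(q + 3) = q^2 - 9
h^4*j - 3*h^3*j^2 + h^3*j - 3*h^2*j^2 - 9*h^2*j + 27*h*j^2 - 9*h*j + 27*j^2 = (h - 3)*(h + 3)*(h - 3*j)*(h*j + j)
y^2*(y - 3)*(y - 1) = y^4 - 4*y^3 + 3*y^2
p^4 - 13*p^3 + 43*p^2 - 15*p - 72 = (p - 8)*(p - 3)^2*(p + 1)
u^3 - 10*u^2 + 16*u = u*(u - 8)*(u - 2)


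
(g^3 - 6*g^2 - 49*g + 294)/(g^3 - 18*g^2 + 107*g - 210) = (g + 7)/(g - 5)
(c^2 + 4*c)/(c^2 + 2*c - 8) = c/(c - 2)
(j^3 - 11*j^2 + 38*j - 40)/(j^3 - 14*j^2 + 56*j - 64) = (j - 5)/(j - 8)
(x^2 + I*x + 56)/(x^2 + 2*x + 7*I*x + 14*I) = (x^2 + I*x + 56)/(x^2 + x*(2 + 7*I) + 14*I)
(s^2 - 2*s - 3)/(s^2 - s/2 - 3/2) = 2*(s - 3)/(2*s - 3)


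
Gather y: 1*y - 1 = y - 1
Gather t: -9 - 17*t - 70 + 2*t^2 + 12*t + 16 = 2*t^2 - 5*t - 63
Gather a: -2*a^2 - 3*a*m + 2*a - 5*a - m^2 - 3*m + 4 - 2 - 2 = -2*a^2 + a*(-3*m - 3) - m^2 - 3*m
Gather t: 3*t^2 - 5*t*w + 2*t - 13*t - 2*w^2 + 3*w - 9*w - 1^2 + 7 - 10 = 3*t^2 + t*(-5*w - 11) - 2*w^2 - 6*w - 4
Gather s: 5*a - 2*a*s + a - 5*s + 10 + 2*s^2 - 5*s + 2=6*a + 2*s^2 + s*(-2*a - 10) + 12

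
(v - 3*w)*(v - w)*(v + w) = v^3 - 3*v^2*w - v*w^2 + 3*w^3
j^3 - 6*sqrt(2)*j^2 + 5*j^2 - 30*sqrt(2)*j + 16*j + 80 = (j + 5)*(j - 4*sqrt(2))*(j - 2*sqrt(2))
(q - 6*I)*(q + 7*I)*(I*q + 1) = I*q^3 + 43*I*q + 42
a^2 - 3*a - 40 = (a - 8)*(a + 5)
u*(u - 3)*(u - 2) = u^3 - 5*u^2 + 6*u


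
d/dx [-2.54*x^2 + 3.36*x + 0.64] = 3.36 - 5.08*x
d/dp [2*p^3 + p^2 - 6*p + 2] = 6*p^2 + 2*p - 6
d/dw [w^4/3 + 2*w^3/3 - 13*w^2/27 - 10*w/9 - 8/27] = 4*w^3/3 + 2*w^2 - 26*w/27 - 10/9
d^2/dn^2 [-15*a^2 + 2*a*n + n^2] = 2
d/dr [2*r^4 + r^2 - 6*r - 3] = 8*r^3 + 2*r - 6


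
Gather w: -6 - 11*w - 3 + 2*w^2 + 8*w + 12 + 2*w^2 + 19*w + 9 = 4*w^2 + 16*w + 12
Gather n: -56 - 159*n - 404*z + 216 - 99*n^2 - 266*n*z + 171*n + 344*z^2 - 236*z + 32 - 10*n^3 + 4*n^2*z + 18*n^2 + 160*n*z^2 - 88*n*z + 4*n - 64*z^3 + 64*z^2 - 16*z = -10*n^3 + n^2*(4*z - 81) + n*(160*z^2 - 354*z + 16) - 64*z^3 + 408*z^2 - 656*z + 192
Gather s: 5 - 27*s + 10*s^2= 10*s^2 - 27*s + 5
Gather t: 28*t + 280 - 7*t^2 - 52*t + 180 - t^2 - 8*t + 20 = -8*t^2 - 32*t + 480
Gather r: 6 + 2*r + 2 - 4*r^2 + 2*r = -4*r^2 + 4*r + 8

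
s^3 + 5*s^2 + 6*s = s*(s + 2)*(s + 3)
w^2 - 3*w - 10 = (w - 5)*(w + 2)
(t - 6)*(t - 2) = t^2 - 8*t + 12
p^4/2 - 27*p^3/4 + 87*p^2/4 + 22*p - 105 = (p/2 + 1)*(p - 7)*(p - 6)*(p - 5/2)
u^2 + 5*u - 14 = (u - 2)*(u + 7)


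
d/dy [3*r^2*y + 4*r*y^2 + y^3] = 3*r^2 + 8*r*y + 3*y^2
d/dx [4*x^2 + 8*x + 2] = 8*x + 8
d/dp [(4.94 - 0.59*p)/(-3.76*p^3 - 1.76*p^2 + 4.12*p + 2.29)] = (-4.4368*p^3 + 54.6848*p^2 + 17.3888*p - 21.7039)/(14.1376*p^6 + 13.2352*p^5 - 27.8848*p^4 - 31.7232*p^3 + 8.9136*p^2 + 18.8696*p + 5.2441)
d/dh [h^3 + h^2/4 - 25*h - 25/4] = 3*h^2 + h/2 - 25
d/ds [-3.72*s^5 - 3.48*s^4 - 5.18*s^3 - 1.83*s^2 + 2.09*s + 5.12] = -18.6*s^4 - 13.92*s^3 - 15.54*s^2 - 3.66*s + 2.09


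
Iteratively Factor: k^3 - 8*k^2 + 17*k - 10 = (k - 5)*(k^2 - 3*k + 2) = (k - 5)*(k - 2)*(k - 1)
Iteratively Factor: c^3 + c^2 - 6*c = (c)*(c^2 + c - 6) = c*(c - 2)*(c + 3)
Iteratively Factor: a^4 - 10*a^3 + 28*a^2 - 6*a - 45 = (a - 3)*(a^3 - 7*a^2 + 7*a + 15) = (a - 3)^2*(a^2 - 4*a - 5) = (a - 3)^2*(a + 1)*(a - 5)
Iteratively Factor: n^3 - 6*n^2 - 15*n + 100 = (n - 5)*(n^2 - n - 20) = (n - 5)*(n + 4)*(n - 5)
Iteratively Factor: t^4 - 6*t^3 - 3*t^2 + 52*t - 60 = (t - 2)*(t^3 - 4*t^2 - 11*t + 30) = (t - 5)*(t - 2)*(t^2 + t - 6) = (t - 5)*(t - 2)*(t + 3)*(t - 2)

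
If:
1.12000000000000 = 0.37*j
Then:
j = 3.03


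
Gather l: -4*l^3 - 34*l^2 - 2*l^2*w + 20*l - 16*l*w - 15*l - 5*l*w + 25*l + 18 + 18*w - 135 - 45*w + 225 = -4*l^3 + l^2*(-2*w - 34) + l*(30 - 21*w) - 27*w + 108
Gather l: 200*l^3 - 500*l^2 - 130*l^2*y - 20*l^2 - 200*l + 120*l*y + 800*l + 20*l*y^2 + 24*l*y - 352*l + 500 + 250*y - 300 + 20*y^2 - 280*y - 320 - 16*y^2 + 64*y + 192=200*l^3 + l^2*(-130*y - 520) + l*(20*y^2 + 144*y + 248) + 4*y^2 + 34*y + 72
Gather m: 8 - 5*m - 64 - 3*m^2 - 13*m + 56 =-3*m^2 - 18*m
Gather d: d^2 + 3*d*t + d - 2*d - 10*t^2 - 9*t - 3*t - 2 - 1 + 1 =d^2 + d*(3*t - 1) - 10*t^2 - 12*t - 2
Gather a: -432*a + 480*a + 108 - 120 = 48*a - 12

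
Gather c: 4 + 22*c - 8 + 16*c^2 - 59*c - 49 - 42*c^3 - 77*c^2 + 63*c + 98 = -42*c^3 - 61*c^2 + 26*c + 45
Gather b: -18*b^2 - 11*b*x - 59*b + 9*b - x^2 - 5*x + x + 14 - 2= -18*b^2 + b*(-11*x - 50) - x^2 - 4*x + 12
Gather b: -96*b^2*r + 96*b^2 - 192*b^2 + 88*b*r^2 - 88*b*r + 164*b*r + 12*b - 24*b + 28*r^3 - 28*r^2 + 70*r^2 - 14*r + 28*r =b^2*(-96*r - 96) + b*(88*r^2 + 76*r - 12) + 28*r^3 + 42*r^2 + 14*r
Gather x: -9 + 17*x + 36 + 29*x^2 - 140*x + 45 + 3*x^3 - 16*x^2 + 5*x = 3*x^3 + 13*x^2 - 118*x + 72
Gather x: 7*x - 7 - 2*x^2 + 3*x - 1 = -2*x^2 + 10*x - 8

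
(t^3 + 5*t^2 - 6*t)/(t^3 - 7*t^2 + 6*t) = (t + 6)/(t - 6)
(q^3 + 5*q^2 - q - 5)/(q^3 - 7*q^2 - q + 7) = (q + 5)/(q - 7)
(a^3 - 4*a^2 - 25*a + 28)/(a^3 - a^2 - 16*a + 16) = (a - 7)/(a - 4)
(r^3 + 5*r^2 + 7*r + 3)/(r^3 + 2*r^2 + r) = (r + 3)/r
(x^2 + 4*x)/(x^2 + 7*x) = (x + 4)/(x + 7)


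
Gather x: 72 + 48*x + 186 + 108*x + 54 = 156*x + 312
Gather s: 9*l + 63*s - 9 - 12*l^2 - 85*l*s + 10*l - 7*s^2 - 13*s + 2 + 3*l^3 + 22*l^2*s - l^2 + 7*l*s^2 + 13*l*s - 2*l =3*l^3 - 13*l^2 + 17*l + s^2*(7*l - 7) + s*(22*l^2 - 72*l + 50) - 7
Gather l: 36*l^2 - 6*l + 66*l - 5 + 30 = 36*l^2 + 60*l + 25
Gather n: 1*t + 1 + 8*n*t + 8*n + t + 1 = n*(8*t + 8) + 2*t + 2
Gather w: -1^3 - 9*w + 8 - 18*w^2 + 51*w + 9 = -18*w^2 + 42*w + 16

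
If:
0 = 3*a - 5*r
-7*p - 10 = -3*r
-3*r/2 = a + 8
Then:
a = -80/19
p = -334/133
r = -48/19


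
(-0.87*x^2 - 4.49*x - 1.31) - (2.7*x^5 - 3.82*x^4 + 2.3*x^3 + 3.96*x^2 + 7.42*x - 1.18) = -2.7*x^5 + 3.82*x^4 - 2.3*x^3 - 4.83*x^2 - 11.91*x - 0.13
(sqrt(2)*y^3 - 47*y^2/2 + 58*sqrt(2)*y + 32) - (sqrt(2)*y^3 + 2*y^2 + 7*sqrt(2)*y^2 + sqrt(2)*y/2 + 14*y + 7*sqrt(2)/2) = -51*y^2/2 - 7*sqrt(2)*y^2 - 14*y + 115*sqrt(2)*y/2 - 7*sqrt(2)/2 + 32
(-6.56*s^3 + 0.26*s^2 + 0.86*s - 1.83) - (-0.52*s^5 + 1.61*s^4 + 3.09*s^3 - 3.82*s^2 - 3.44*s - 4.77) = 0.52*s^5 - 1.61*s^4 - 9.65*s^3 + 4.08*s^2 + 4.3*s + 2.94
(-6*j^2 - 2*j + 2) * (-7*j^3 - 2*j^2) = 42*j^5 + 26*j^4 - 10*j^3 - 4*j^2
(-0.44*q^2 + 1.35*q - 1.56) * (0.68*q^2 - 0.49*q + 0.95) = -0.2992*q^4 + 1.1336*q^3 - 2.1403*q^2 + 2.0469*q - 1.482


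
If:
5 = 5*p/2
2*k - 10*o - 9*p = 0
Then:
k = 5*o + 9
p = 2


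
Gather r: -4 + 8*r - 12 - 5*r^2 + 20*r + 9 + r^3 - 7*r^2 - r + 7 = r^3 - 12*r^2 + 27*r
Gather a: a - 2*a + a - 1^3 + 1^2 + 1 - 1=0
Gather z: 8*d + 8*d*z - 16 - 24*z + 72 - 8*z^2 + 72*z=8*d - 8*z^2 + z*(8*d + 48) + 56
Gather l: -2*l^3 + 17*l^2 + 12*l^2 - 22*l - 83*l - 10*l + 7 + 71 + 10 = -2*l^3 + 29*l^2 - 115*l + 88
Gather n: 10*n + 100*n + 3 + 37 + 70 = 110*n + 110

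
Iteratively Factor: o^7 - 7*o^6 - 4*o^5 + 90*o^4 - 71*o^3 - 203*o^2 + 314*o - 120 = (o + 2)*(o^6 - 9*o^5 + 14*o^4 + 62*o^3 - 195*o^2 + 187*o - 60) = (o - 1)*(o + 2)*(o^5 - 8*o^4 + 6*o^3 + 68*o^2 - 127*o + 60) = (o - 5)*(o - 1)*(o + 2)*(o^4 - 3*o^3 - 9*o^2 + 23*o - 12) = (o - 5)*(o - 1)^2*(o + 2)*(o^3 - 2*o^2 - 11*o + 12) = (o - 5)*(o - 1)^2*(o + 2)*(o + 3)*(o^2 - 5*o + 4) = (o - 5)*(o - 4)*(o - 1)^2*(o + 2)*(o + 3)*(o - 1)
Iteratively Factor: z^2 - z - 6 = (z + 2)*(z - 3)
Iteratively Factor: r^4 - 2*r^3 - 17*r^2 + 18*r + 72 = (r - 4)*(r^3 + 2*r^2 - 9*r - 18) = (r - 4)*(r + 3)*(r^2 - r - 6) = (r - 4)*(r + 2)*(r + 3)*(r - 3)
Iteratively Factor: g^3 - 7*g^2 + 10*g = (g)*(g^2 - 7*g + 10) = g*(g - 5)*(g - 2)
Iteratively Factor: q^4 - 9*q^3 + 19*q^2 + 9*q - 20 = (q - 5)*(q^3 - 4*q^2 - q + 4) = (q - 5)*(q - 4)*(q^2 - 1) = (q - 5)*(q - 4)*(q - 1)*(q + 1)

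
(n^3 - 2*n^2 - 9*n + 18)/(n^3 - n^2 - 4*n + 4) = (n^2 - 9)/(n^2 + n - 2)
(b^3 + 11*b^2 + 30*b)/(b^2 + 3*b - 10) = b*(b + 6)/(b - 2)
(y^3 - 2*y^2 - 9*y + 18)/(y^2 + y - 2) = (y^3 - 2*y^2 - 9*y + 18)/(y^2 + y - 2)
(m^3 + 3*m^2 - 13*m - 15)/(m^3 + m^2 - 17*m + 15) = (m + 1)/(m - 1)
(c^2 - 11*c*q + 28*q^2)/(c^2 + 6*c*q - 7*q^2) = (c^2 - 11*c*q + 28*q^2)/(c^2 + 6*c*q - 7*q^2)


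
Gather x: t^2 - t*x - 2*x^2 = t^2 - t*x - 2*x^2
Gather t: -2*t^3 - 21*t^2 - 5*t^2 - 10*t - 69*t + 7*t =-2*t^3 - 26*t^2 - 72*t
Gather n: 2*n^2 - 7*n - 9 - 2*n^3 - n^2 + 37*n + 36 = -2*n^3 + n^2 + 30*n + 27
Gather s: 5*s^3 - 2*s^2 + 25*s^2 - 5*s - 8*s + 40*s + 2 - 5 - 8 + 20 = 5*s^3 + 23*s^2 + 27*s + 9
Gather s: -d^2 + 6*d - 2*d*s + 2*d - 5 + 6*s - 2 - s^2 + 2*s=-d^2 + 8*d - s^2 + s*(8 - 2*d) - 7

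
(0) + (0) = 0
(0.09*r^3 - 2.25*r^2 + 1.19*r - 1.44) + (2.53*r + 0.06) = 0.09*r^3 - 2.25*r^2 + 3.72*r - 1.38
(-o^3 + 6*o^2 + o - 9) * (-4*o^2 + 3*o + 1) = 4*o^5 - 27*o^4 + 13*o^3 + 45*o^2 - 26*o - 9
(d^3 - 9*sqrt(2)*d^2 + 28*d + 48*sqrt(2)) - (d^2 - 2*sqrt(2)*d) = d^3 - 9*sqrt(2)*d^2 - d^2 + 2*sqrt(2)*d + 28*d + 48*sqrt(2)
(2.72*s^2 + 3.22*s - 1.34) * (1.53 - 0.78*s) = -2.1216*s^3 + 1.65*s^2 + 5.9718*s - 2.0502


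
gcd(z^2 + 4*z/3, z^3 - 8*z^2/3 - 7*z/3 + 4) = z + 4/3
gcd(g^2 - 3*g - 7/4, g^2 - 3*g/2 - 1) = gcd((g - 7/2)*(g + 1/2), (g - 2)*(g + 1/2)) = g + 1/2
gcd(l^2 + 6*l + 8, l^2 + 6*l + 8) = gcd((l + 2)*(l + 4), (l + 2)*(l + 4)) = l^2 + 6*l + 8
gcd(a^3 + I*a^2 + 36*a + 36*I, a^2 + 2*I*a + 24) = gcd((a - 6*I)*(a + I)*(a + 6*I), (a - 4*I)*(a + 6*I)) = a + 6*I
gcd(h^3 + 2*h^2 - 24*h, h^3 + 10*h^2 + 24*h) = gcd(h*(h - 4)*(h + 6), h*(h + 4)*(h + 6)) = h^2 + 6*h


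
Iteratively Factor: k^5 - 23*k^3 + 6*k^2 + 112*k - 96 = (k + 3)*(k^4 - 3*k^3 - 14*k^2 + 48*k - 32) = (k - 4)*(k + 3)*(k^3 + k^2 - 10*k + 8) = (k - 4)*(k - 2)*(k + 3)*(k^2 + 3*k - 4) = (k - 4)*(k - 2)*(k + 3)*(k + 4)*(k - 1)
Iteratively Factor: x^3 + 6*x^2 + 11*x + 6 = (x + 1)*(x^2 + 5*x + 6) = (x + 1)*(x + 3)*(x + 2)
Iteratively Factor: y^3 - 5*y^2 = (y - 5)*(y^2) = y*(y - 5)*(y)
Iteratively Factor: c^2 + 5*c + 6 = (c + 3)*(c + 2)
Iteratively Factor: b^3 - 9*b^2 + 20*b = (b - 4)*(b^2 - 5*b) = (b - 5)*(b - 4)*(b)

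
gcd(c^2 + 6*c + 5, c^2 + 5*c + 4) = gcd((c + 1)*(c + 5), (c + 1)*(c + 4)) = c + 1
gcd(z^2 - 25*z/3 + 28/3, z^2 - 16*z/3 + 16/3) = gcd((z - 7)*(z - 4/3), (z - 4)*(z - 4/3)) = z - 4/3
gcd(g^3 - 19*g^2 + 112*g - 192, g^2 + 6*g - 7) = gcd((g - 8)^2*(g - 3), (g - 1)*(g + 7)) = 1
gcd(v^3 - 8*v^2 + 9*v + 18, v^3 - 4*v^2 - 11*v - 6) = v^2 - 5*v - 6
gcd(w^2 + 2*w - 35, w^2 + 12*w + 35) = w + 7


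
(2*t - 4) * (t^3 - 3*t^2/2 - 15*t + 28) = 2*t^4 - 7*t^3 - 24*t^2 + 116*t - 112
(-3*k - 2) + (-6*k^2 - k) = -6*k^2 - 4*k - 2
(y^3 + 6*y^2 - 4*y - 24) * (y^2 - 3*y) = y^5 + 3*y^4 - 22*y^3 - 12*y^2 + 72*y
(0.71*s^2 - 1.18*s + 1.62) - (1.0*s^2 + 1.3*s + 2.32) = -0.29*s^2 - 2.48*s - 0.7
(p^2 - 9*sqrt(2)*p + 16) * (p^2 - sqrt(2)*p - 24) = p^4 - 10*sqrt(2)*p^3 + 10*p^2 + 200*sqrt(2)*p - 384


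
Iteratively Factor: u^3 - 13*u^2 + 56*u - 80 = (u - 5)*(u^2 - 8*u + 16) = (u - 5)*(u - 4)*(u - 4)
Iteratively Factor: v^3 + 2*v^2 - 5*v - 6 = (v + 1)*(v^2 + v - 6) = (v + 1)*(v + 3)*(v - 2)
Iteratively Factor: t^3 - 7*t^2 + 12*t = (t - 3)*(t^2 - 4*t) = (t - 4)*(t - 3)*(t)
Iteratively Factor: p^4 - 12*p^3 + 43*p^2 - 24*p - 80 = (p - 4)*(p^3 - 8*p^2 + 11*p + 20) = (p - 5)*(p - 4)*(p^2 - 3*p - 4) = (p - 5)*(p - 4)^2*(p + 1)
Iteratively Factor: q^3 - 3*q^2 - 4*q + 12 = (q - 2)*(q^2 - q - 6) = (q - 3)*(q - 2)*(q + 2)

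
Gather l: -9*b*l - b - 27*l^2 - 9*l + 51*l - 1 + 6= -b - 27*l^2 + l*(42 - 9*b) + 5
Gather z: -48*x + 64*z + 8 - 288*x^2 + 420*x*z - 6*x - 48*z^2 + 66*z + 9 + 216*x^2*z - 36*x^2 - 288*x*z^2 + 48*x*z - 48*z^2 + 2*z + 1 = -324*x^2 - 54*x + z^2*(-288*x - 96) + z*(216*x^2 + 468*x + 132) + 18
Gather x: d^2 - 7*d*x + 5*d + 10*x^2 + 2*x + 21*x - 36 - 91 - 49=d^2 + 5*d + 10*x^2 + x*(23 - 7*d) - 176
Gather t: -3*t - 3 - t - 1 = -4*t - 4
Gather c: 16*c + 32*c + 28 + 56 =48*c + 84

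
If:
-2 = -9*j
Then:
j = 2/9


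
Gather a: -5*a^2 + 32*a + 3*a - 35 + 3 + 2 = -5*a^2 + 35*a - 30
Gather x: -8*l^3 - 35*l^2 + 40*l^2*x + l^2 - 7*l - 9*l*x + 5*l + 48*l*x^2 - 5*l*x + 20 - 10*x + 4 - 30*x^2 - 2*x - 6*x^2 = -8*l^3 - 34*l^2 - 2*l + x^2*(48*l - 36) + x*(40*l^2 - 14*l - 12) + 24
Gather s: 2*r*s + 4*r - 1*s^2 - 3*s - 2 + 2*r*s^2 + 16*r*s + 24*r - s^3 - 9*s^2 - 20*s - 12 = 28*r - s^3 + s^2*(2*r - 10) + s*(18*r - 23) - 14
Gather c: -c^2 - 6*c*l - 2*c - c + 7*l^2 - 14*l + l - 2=-c^2 + c*(-6*l - 3) + 7*l^2 - 13*l - 2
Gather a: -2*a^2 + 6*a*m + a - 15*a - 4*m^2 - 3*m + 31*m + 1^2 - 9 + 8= -2*a^2 + a*(6*m - 14) - 4*m^2 + 28*m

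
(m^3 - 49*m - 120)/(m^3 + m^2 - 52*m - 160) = (m + 3)/(m + 4)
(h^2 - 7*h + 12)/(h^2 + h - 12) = (h - 4)/(h + 4)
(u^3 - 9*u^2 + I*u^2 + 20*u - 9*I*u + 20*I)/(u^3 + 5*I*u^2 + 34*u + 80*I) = (u^3 + u^2*(-9 + I) + u*(20 - 9*I) + 20*I)/(u^3 + 5*I*u^2 + 34*u + 80*I)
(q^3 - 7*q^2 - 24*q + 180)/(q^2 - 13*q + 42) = (q^2 - q - 30)/(q - 7)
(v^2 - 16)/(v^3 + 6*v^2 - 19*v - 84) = (v + 4)/(v^2 + 10*v + 21)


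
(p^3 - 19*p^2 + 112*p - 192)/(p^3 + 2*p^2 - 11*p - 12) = (p^2 - 16*p + 64)/(p^2 + 5*p + 4)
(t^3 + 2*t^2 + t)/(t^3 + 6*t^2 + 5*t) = (t + 1)/(t + 5)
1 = 1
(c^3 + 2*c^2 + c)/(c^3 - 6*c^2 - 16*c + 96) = c*(c^2 + 2*c + 1)/(c^3 - 6*c^2 - 16*c + 96)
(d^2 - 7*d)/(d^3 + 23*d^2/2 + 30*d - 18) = 2*d*(d - 7)/(2*d^3 + 23*d^2 + 60*d - 36)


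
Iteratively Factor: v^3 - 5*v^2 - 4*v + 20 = (v - 2)*(v^2 - 3*v - 10) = (v - 5)*(v - 2)*(v + 2)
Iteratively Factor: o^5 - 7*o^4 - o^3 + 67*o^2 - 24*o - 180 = (o - 3)*(o^4 - 4*o^3 - 13*o^2 + 28*o + 60) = (o - 3)*(o + 2)*(o^3 - 6*o^2 - o + 30) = (o - 5)*(o - 3)*(o + 2)*(o^2 - o - 6) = (o - 5)*(o - 3)^2*(o + 2)*(o + 2)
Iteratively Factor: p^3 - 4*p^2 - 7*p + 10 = (p - 5)*(p^2 + p - 2) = (p - 5)*(p + 2)*(p - 1)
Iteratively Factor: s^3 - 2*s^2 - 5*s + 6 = (s - 1)*(s^2 - s - 6) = (s - 3)*(s - 1)*(s + 2)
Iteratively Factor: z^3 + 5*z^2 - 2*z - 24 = (z - 2)*(z^2 + 7*z + 12) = (z - 2)*(z + 3)*(z + 4)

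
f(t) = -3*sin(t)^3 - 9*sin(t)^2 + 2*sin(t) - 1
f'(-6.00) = -3.58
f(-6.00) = -1.21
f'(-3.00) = -4.32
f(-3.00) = -1.45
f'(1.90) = 7.47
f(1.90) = -9.71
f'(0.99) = -10.61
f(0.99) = -7.37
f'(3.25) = -3.82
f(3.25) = -1.32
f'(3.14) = -1.97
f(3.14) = -1.00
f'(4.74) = 0.30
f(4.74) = -9.00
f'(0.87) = -10.97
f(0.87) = -6.07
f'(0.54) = -8.26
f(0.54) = -2.76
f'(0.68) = -10.01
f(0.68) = -4.05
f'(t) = -9*sin(t)^2*cos(t) - 18*sin(t)*cos(t) + 2*cos(t)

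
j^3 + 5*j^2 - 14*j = j*(j - 2)*(j + 7)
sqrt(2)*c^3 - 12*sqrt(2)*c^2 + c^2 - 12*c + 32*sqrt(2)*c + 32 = (c - 8)*(c - 4)*(sqrt(2)*c + 1)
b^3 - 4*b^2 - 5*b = b*(b - 5)*(b + 1)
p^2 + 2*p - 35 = (p - 5)*(p + 7)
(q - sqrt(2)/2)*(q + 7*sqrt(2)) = q^2 + 13*sqrt(2)*q/2 - 7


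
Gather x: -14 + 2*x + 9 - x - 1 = x - 6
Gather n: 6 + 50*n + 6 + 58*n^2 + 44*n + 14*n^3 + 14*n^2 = 14*n^3 + 72*n^2 + 94*n + 12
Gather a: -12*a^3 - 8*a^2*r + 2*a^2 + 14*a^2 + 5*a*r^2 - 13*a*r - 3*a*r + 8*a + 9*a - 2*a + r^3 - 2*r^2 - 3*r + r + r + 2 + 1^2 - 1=-12*a^3 + a^2*(16 - 8*r) + a*(5*r^2 - 16*r + 15) + r^3 - 2*r^2 - r + 2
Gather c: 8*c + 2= 8*c + 2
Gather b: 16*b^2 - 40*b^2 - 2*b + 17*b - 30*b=-24*b^2 - 15*b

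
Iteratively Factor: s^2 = (s)*(s)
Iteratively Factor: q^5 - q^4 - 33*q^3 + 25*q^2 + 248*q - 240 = (q - 3)*(q^4 + 2*q^3 - 27*q^2 - 56*q + 80) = (q - 3)*(q - 1)*(q^3 + 3*q^2 - 24*q - 80) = (q - 3)*(q - 1)*(q + 4)*(q^2 - q - 20) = (q - 3)*(q - 1)*(q + 4)^2*(q - 5)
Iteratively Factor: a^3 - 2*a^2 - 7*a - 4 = (a + 1)*(a^2 - 3*a - 4) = (a + 1)^2*(a - 4)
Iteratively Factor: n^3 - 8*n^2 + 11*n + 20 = (n + 1)*(n^2 - 9*n + 20) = (n - 5)*(n + 1)*(n - 4)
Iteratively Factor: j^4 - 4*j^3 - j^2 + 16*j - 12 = (j - 3)*(j^3 - j^2 - 4*j + 4) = (j - 3)*(j - 1)*(j^2 - 4) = (j - 3)*(j - 1)*(j + 2)*(j - 2)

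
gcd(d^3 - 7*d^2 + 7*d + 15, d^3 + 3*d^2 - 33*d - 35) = d^2 - 4*d - 5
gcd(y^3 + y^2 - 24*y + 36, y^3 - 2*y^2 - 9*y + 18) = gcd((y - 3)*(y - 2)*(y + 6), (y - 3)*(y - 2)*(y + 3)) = y^2 - 5*y + 6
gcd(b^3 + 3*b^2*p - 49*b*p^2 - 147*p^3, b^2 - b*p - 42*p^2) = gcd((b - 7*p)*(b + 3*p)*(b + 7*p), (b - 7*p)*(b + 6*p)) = -b + 7*p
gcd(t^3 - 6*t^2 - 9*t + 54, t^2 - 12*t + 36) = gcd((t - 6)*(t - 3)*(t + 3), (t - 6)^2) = t - 6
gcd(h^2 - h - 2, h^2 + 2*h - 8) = h - 2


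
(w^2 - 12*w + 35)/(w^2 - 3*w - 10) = (w - 7)/(w + 2)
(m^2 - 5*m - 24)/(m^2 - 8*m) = (m + 3)/m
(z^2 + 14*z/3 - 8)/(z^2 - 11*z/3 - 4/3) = (-3*z^2 - 14*z + 24)/(-3*z^2 + 11*z + 4)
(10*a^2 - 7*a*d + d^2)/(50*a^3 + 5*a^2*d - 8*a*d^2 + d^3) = (2*a - d)/(10*a^2 + 3*a*d - d^2)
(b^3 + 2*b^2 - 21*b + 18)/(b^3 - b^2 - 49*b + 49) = (b^2 + 3*b - 18)/(b^2 - 49)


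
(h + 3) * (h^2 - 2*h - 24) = h^3 + h^2 - 30*h - 72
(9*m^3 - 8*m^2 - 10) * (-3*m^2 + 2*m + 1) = -27*m^5 + 42*m^4 - 7*m^3 + 22*m^2 - 20*m - 10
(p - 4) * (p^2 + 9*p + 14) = p^3 + 5*p^2 - 22*p - 56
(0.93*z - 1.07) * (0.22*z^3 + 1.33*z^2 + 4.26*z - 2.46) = 0.2046*z^4 + 1.0015*z^3 + 2.5387*z^2 - 6.846*z + 2.6322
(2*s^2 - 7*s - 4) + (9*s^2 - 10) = 11*s^2 - 7*s - 14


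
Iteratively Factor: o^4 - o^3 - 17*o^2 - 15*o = (o + 3)*(o^3 - 4*o^2 - 5*o) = o*(o + 3)*(o^2 - 4*o - 5) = o*(o - 5)*(o + 3)*(o + 1)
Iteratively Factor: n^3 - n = (n + 1)*(n^2 - n) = n*(n + 1)*(n - 1)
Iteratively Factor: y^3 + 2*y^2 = (y + 2)*(y^2) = y*(y + 2)*(y)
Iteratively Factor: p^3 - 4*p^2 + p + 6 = (p + 1)*(p^2 - 5*p + 6) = (p - 3)*(p + 1)*(p - 2)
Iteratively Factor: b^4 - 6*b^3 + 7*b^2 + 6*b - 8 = (b - 4)*(b^3 - 2*b^2 - b + 2) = (b - 4)*(b - 1)*(b^2 - b - 2) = (b - 4)*(b - 1)*(b + 1)*(b - 2)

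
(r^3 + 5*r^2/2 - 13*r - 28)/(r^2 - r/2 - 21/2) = (r^2 + 6*r + 8)/(r + 3)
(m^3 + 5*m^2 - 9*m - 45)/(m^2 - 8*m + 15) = (m^2 + 8*m + 15)/(m - 5)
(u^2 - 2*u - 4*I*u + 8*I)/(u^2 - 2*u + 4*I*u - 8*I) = (u - 4*I)/(u + 4*I)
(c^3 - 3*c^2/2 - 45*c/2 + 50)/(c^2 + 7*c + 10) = (c^2 - 13*c/2 + 10)/(c + 2)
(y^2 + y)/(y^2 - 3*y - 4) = y/(y - 4)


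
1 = 1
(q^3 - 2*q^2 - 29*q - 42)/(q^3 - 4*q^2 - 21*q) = (q + 2)/q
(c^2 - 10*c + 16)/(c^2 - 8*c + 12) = (c - 8)/(c - 6)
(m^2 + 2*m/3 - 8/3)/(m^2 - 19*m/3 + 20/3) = (m + 2)/(m - 5)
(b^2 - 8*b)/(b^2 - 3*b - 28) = b*(8 - b)/(-b^2 + 3*b + 28)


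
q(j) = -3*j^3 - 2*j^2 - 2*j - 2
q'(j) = -9*j^2 - 4*j - 2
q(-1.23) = 3.02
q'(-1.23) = -10.70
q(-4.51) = 241.54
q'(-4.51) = -167.02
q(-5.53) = 455.24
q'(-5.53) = -255.11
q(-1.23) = 3.02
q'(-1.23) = -10.70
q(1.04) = -9.62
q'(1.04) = -15.89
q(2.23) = -49.67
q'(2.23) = -55.68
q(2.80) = -89.14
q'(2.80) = -83.76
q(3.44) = -154.67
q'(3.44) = -122.26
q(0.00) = -2.00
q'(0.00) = -2.00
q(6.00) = -734.00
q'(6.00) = -350.00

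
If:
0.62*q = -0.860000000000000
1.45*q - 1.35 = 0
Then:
No Solution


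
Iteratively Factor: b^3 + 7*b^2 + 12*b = (b + 3)*(b^2 + 4*b) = b*(b + 3)*(b + 4)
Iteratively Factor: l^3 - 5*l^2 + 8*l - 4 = (l - 1)*(l^2 - 4*l + 4) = (l - 2)*(l - 1)*(l - 2)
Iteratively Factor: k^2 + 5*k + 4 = (k + 1)*(k + 4)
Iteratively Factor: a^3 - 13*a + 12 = (a - 1)*(a^2 + a - 12) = (a - 3)*(a - 1)*(a + 4)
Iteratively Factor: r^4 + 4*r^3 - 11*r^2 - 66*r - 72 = (r + 2)*(r^3 + 2*r^2 - 15*r - 36) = (r + 2)*(r + 3)*(r^2 - r - 12) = (r - 4)*(r + 2)*(r + 3)*(r + 3)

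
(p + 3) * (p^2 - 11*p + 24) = p^3 - 8*p^2 - 9*p + 72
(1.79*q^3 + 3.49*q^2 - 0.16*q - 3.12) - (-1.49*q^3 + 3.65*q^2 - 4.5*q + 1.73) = 3.28*q^3 - 0.16*q^2 + 4.34*q - 4.85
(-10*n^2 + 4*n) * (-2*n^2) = 20*n^4 - 8*n^3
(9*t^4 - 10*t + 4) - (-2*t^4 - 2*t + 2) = 11*t^4 - 8*t + 2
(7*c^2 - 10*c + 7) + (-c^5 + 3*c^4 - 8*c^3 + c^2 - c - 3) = -c^5 + 3*c^4 - 8*c^3 + 8*c^2 - 11*c + 4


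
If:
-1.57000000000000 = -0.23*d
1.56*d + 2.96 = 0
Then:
No Solution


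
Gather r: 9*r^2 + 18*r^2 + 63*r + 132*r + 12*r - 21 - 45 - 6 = 27*r^2 + 207*r - 72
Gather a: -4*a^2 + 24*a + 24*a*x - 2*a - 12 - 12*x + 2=-4*a^2 + a*(24*x + 22) - 12*x - 10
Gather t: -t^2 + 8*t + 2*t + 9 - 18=-t^2 + 10*t - 9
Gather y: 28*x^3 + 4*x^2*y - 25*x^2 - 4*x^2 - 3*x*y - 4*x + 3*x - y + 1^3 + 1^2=28*x^3 - 29*x^2 - x + y*(4*x^2 - 3*x - 1) + 2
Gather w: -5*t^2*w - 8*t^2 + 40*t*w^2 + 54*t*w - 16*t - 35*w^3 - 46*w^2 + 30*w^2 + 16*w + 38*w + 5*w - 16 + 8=-8*t^2 - 16*t - 35*w^3 + w^2*(40*t - 16) + w*(-5*t^2 + 54*t + 59) - 8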